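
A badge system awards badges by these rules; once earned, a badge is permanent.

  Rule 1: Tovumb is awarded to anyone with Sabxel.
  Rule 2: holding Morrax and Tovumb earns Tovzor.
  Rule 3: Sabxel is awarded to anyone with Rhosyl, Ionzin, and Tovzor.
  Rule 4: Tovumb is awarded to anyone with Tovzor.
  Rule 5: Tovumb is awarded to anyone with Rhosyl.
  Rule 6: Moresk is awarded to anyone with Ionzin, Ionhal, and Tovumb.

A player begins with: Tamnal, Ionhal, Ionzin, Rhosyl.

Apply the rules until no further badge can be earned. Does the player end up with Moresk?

Yes

With Rhosyl, Tovumb is earned (Rule 5).
With Ionzin, Ionhal, and Tovumb, Moresk is earned (Rule 6).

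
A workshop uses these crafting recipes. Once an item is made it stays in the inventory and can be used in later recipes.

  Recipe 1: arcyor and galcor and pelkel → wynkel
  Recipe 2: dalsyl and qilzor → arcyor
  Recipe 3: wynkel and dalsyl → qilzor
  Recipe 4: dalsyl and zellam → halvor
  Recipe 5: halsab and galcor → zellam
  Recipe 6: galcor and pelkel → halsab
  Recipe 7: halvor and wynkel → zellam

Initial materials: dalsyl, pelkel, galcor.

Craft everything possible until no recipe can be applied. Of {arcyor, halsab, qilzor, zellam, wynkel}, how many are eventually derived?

2

Using Recipe 6, galcor and pelkel make halsab.
halsab and galcor → zellam (Recipe 5).
arcyor would need dalsyl and qilzor (Recipe 2), but qilzor is never obtained.
halsab: reached.
qilzor would need wynkel and dalsyl (Recipe 3), but wynkel is never obtained.
zellam: reached.
wynkel would need arcyor, galcor, and pelkel (Recipe 1), but arcyor is never obtained.
Reached: halsab and zellam — 2 of the 5.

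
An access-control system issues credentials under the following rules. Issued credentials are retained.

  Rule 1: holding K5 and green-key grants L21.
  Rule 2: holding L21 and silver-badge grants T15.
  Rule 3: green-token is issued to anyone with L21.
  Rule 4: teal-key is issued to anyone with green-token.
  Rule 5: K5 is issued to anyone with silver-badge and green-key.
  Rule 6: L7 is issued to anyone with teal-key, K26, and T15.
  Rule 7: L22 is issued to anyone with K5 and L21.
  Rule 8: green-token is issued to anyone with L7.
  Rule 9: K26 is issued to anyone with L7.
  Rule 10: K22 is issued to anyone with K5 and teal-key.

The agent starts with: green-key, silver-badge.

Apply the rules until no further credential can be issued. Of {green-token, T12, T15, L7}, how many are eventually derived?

Holding silver-badge and green-key grants K5 (Rule 5).
Holding K5 and green-key grants L21 (Rule 1).
Holding L21 and silver-badge grants T15 (Rule 2).
Holding L21 grants green-token (Rule 3).
green-token: reached.
No rule produces T12, and it is not given.
T15: reached.
L7 would need teal-key, K26, and T15 (Rule 6), but K26 is never granted.
Reached: green-token and T15 — 2 of the 4.

2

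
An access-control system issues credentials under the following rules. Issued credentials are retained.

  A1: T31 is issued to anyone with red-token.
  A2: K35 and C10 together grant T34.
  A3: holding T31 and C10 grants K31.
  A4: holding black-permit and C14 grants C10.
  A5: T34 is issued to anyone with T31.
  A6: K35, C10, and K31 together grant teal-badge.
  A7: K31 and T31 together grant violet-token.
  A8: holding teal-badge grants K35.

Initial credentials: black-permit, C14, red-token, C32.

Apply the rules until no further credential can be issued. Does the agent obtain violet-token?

Yes

Holding black-permit and C14 grants C10 (A4).
Holding red-token grants T31 (A1).
Holding T31 and C10 grants K31 (A3).
Holding K31 and T31 grants violet-token (A7).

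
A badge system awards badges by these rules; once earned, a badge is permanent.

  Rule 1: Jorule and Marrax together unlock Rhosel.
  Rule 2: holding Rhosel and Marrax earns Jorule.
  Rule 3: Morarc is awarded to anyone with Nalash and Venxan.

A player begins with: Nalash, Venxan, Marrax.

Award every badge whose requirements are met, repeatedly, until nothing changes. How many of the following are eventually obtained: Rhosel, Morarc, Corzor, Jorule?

1

With Nalash and Venxan, Morarc is earned (Rule 3).
Rhosel would need Jorule and Marrax (Rule 1), but Jorule is never earned.
Morarc: reached.
No rule produces Corzor, and it is not given.
Jorule would need Rhosel and Marrax (Rule 2), but Rhosel is never earned.
Reached: Morarc — 1 of the 4.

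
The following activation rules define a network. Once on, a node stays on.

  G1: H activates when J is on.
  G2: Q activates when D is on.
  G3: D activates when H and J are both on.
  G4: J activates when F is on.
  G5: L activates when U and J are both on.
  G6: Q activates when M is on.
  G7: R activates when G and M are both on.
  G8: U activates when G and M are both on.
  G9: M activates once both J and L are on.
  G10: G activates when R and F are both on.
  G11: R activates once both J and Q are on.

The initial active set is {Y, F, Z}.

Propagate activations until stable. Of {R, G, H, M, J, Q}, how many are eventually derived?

G4: F on → J on.
J is on, so H activates (G1).
G3: H and J on → D on.
D is on, so Q activates (G2).
G11: J and Q on → R on.
R and F are on, so G activates (G10).
R: reached.
G: reached.
H: reached.
M would need J and L (G9), but L never turns on.
J: reached.
Q: reached.
Reached: R, G, H, J, and Q — 5 of the 6.

5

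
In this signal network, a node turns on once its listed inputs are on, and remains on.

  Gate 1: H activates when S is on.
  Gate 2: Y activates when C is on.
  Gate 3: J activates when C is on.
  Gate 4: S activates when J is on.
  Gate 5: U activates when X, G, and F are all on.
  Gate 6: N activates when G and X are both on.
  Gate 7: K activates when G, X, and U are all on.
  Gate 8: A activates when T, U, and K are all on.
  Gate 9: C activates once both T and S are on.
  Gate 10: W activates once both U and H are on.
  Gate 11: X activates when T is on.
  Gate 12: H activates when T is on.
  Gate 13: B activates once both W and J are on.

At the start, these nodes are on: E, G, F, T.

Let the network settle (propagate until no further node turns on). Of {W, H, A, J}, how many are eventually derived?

T is on, so H activates (Gate 12).
Gate 11: T on → X on.
Gate 5: X, G, and F on → U on.
Gate 10: U and H on → W on.
G, X, and U are on, so K activates (Gate 7).
Gate 8: T, U, and K on → A on.
W: reached.
H: reached.
A: reached.
J would need C (Gate 3), but C never turns on.
Reached: W, H, and A — 3 of the 4.

3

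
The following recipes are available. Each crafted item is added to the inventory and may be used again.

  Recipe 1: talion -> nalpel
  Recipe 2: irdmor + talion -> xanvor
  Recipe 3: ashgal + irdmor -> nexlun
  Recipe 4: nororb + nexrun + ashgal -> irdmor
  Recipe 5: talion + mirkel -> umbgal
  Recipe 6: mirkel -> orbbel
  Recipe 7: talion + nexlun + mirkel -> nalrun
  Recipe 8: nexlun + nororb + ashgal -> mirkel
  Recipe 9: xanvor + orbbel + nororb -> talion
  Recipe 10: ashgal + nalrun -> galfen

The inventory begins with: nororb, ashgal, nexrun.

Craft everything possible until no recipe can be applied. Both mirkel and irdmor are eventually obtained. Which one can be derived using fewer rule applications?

irdmor

irdmor: nororb + nexrun + ashgal -> irdmor (Recipe 4). [1 rule application]
mirkel: Using Recipe 4, nororb, nexrun, and ashgal make irdmor. Using Recipe 3, ashgal and irdmor make nexlun. Using Recipe 8, nexlun, nororb, and ashgal make mirkel. [3 rule applications]
irdmor needs fewer.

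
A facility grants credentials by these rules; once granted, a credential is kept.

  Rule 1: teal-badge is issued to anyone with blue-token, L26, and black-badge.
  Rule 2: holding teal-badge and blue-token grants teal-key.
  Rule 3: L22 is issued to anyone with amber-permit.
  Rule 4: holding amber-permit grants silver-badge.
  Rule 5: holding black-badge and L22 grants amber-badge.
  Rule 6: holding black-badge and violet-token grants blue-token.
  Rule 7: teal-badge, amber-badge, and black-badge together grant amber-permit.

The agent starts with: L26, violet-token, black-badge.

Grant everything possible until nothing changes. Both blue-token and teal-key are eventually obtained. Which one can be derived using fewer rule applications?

blue-token

blue-token: Holding black-badge and violet-token grants blue-token (Rule 6). [1 rule application]
teal-key: Holding black-badge and violet-token grants blue-token (Rule 6). Holding blue-token, L26, and black-badge grants teal-badge (Rule 1). Holding teal-badge and blue-token grants teal-key (Rule 2). [3 rule applications]
blue-token needs fewer.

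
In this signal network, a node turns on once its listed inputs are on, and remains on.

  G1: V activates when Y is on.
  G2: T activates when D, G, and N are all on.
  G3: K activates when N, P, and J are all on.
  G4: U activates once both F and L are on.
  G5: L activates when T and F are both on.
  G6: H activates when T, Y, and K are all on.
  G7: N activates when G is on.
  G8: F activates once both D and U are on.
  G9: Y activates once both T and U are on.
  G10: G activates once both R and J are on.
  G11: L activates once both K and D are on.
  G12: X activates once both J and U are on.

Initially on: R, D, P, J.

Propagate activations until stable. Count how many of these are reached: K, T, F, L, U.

3

G10: R and J on → G on.
G is on, so N activates (G7).
D, G, and N are on, so T activates (G2).
N, P, and J are on, so K activates (G3).
K and D are on, so L activates (G11).
K: reached.
T: reached.
F would need D and U (G8), but U never turns on.
L: reached.
U would need F and L (G4), but F never turns on.
Reached: K, T, and L — 3 of the 5.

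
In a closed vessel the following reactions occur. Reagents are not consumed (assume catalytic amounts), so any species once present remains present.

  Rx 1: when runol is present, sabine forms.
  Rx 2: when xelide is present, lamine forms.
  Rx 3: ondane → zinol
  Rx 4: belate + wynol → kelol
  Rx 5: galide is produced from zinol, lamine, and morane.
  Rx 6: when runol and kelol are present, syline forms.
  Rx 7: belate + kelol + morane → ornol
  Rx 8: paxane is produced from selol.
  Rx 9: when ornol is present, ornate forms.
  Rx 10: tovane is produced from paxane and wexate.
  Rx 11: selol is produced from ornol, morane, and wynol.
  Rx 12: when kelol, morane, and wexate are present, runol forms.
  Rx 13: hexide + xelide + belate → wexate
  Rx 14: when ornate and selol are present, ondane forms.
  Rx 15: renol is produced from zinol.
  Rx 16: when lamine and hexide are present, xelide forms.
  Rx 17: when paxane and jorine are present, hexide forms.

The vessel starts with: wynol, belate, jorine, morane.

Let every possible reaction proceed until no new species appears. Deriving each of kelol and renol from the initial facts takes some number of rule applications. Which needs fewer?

kelol: belate and wynol present → kelol forms (Rx 4). [1 rule application]
renol: belate and wynol present → kelol forms (Rx 4). belate, kelol, and morane present → ornol forms (Rx 7). ornol, morane, and wynol present → selol forms (Rx 11). ornol present → ornate forms (Rx 9). ornate and selol present → ondane forms (Rx 14). ondane present → zinol forms (Rx 3). zinol present → renol forms (Rx 15). [7 rule applications]
kelol needs fewer.

kelol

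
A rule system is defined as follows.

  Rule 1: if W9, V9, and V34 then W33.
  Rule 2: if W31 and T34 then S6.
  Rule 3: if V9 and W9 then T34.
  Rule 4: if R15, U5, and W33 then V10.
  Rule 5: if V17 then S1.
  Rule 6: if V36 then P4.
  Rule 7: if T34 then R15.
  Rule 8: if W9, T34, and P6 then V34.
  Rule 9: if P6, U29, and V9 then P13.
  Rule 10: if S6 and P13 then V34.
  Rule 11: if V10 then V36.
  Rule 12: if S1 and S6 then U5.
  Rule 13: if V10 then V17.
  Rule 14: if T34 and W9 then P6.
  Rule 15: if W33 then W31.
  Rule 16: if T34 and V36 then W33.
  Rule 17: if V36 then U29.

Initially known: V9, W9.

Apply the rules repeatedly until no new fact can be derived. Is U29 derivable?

No

U29 would need V36 (Rule 17), but V36 is never established.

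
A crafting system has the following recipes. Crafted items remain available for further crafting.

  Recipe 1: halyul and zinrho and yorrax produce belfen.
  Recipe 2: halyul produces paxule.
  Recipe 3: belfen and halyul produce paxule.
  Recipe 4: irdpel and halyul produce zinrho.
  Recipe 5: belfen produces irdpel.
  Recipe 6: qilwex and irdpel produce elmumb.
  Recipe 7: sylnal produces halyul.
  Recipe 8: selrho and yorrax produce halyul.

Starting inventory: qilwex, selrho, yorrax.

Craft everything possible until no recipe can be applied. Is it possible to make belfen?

No

belfen would need halyul, zinrho, and yorrax (Recipe 1), but zinrho is never obtained.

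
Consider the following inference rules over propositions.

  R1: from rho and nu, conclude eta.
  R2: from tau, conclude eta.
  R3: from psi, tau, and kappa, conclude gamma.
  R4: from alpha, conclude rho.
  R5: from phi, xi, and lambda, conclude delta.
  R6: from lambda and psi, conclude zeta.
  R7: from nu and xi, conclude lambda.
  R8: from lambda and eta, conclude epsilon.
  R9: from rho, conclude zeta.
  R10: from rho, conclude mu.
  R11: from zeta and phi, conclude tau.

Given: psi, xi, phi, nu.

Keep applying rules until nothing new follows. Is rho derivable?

rho would need alpha (R4), but alpha is never established.

No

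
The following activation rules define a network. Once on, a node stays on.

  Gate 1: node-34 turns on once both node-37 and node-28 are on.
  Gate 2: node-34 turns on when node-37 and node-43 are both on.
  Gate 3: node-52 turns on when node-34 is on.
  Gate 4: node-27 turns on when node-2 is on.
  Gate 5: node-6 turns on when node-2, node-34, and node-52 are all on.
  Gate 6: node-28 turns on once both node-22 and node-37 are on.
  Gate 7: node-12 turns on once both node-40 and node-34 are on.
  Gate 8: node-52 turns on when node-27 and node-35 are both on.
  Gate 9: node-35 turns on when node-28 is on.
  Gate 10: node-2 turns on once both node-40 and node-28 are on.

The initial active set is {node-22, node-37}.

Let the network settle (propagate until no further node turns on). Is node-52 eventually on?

Yes

Gate 6: node-22 and node-37 on → node-28 on.
Gate 1: node-37 and node-28 on → node-34 on.
Gate 3: node-34 on → node-52 on.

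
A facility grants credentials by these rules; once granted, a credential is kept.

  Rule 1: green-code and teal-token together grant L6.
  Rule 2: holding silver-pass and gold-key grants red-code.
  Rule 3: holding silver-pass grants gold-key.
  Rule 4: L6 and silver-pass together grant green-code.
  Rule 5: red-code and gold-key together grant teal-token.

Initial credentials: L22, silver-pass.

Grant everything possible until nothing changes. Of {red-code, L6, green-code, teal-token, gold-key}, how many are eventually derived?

3

Holding silver-pass grants gold-key (Rule 3).
Holding silver-pass and gold-key grants red-code (Rule 2).
Holding red-code and gold-key grants teal-token (Rule 5).
red-code: reached.
L6 would need green-code and teal-token (Rule 1), but green-code is never granted.
green-code would need L6 and silver-pass (Rule 4), but L6 is never granted.
teal-token: reached.
gold-key: reached.
Reached: red-code, teal-token, and gold-key — 3 of the 5.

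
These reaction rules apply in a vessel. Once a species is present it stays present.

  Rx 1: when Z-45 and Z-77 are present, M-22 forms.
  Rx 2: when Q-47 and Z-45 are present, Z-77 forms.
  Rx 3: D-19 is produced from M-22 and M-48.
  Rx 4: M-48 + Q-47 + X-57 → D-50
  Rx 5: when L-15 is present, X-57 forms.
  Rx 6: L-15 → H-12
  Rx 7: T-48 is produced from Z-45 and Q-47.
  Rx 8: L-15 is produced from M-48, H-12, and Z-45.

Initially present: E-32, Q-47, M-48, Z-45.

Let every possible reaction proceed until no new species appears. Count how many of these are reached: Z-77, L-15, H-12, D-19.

Q-47 and Z-45 present → Z-77 forms (Rx 2).
Z-45 and Z-77 present → M-22 forms (Rx 1).
M-22 and M-48 present → D-19 forms (Rx 3).
Z-77: reached.
L-15 would need M-48, H-12, and Z-45 (Rx 8), but H-12 never forms.
H-12 would need L-15 (Rx 6), but L-15 never forms.
D-19: reached.
Reached: Z-77 and D-19 — 2 of the 4.

2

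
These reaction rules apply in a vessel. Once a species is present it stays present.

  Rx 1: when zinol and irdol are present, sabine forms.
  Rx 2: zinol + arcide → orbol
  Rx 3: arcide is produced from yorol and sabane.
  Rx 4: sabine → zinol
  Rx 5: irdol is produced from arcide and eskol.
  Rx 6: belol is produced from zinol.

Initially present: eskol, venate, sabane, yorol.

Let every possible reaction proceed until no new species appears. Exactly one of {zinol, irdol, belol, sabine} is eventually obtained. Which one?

irdol

yorol and sabane present → arcide forms (Rx 3).
arcide and eskol present → irdol forms (Rx 5).
belol would need zinol (Rx 6), but zinol never forms. zinol would need sabine (Rx 4), but sabine never forms. sabine would need zinol and irdol (Rx 1), but zinol never forms.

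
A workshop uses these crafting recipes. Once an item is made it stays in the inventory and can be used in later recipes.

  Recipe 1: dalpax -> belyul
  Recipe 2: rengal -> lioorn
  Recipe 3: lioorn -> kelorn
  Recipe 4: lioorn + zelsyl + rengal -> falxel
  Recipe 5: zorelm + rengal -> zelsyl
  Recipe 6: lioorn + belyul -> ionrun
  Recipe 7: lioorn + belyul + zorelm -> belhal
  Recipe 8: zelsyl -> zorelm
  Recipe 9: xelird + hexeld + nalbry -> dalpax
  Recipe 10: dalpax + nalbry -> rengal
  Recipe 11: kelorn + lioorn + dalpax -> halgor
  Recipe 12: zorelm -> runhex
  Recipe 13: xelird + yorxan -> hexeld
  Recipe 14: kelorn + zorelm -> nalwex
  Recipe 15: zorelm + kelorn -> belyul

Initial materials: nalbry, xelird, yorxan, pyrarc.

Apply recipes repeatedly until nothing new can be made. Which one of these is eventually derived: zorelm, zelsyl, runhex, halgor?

Using Recipe 13, xelird and yorxan make hexeld.
xelird + hexeld + nalbry -> dalpax (Recipe 9).
Using Recipe 10, dalpax and nalbry make rengal.
rengal -> lioorn (Recipe 2).
Using Recipe 3, lioorn makes kelorn.
kelorn + lioorn + dalpax -> halgor (Recipe 11).
zorelm would need zelsyl (Recipe 8), but zelsyl is never obtained. runhex would need zorelm (Recipe 12), but zorelm is never obtained. zelsyl would need zorelm and rengal (Recipe 5), but zorelm is never obtained.

halgor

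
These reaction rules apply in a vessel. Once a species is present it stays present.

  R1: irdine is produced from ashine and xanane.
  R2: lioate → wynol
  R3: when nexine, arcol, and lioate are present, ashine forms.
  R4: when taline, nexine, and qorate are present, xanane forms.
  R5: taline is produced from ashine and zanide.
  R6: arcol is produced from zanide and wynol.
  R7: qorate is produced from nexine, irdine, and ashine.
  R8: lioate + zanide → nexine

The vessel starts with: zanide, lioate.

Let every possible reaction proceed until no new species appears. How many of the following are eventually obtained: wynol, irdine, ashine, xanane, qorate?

lioate present → wynol forms (R2).
lioate and zanide present → nexine forms (R8).
zanide and wynol present → arcol forms (R6).
nexine, arcol, and lioate present → ashine forms (R3).
wynol: reached.
irdine would need ashine and xanane (R1), but xanane never forms.
ashine: reached.
xanane would need taline, nexine, and qorate (R4), but qorate never forms.
qorate would need nexine, irdine, and ashine (R7), but irdine never forms.
Reached: wynol and ashine — 2 of the 5.

2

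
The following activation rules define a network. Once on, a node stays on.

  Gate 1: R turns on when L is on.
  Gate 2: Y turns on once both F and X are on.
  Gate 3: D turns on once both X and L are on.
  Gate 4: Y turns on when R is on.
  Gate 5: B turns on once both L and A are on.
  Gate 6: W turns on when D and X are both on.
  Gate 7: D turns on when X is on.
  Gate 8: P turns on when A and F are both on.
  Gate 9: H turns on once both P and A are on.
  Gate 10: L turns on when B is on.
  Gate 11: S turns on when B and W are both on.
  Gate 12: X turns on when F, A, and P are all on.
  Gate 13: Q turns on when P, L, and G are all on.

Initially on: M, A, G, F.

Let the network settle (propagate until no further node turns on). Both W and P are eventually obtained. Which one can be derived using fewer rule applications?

P

P: Gate 8: A and F on → P on. [1 rule application]
W: A and F are on, so P turns on (Gate 8). F, A, and P are on, so X turns on (Gate 12). X is on, so D turns on (Gate 7). Gate 6: D and X on → W on. [4 rule applications]
P needs fewer.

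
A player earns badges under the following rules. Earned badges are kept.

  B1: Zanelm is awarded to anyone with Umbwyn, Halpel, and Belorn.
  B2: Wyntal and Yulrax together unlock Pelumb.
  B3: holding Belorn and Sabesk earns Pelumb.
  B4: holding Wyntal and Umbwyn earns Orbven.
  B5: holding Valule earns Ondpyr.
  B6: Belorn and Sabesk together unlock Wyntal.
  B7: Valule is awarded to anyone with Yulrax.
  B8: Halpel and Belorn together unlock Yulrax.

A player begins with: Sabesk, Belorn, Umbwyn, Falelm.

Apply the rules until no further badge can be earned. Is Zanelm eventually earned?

Zanelm would need Umbwyn, Halpel, and Belorn (B1), but Halpel is never earned.

No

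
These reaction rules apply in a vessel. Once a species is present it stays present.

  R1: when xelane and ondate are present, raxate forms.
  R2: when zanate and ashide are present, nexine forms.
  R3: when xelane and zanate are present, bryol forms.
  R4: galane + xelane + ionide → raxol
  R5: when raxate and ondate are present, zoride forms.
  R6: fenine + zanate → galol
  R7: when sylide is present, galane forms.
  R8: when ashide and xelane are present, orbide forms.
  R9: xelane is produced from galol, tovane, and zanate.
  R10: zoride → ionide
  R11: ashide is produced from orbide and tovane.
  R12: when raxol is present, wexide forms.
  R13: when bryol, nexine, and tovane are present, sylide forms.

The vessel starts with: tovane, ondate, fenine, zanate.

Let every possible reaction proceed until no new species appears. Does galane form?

No

galane would need sylide (R7), but sylide never forms.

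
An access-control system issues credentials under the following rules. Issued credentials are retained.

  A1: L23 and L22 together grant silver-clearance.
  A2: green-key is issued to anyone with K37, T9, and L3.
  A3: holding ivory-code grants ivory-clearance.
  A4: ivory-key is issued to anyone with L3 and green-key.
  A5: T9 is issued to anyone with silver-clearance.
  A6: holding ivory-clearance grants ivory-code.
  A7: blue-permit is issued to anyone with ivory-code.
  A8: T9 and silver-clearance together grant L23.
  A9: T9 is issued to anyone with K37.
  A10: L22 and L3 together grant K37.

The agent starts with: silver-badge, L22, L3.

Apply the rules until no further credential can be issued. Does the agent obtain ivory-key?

Yes

Holding L22 and L3 grants K37 (A10).
Holding K37 grants T9 (A9).
Holding K37, T9, and L3 grants green-key (A2).
Holding L3 and green-key grants ivory-key (A4).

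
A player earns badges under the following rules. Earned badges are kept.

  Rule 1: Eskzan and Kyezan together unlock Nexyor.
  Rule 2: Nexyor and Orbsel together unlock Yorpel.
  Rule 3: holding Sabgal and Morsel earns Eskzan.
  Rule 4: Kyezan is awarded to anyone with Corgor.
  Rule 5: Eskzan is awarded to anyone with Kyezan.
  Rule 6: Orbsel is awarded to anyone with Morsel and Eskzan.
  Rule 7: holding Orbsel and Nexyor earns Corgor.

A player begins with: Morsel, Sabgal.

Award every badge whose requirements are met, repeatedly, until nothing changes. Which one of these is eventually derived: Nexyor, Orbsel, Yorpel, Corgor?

Orbsel

With Sabgal and Morsel, Eskzan is earned (Rule 3).
With Morsel and Eskzan, Orbsel is earned (Rule 6).
Yorpel would need Nexyor and Orbsel (Rule 2), but Nexyor is never earned. Corgor would need Orbsel and Nexyor (Rule 7), but Nexyor is never earned. Nexyor would need Eskzan and Kyezan (Rule 1), but Kyezan is never earned.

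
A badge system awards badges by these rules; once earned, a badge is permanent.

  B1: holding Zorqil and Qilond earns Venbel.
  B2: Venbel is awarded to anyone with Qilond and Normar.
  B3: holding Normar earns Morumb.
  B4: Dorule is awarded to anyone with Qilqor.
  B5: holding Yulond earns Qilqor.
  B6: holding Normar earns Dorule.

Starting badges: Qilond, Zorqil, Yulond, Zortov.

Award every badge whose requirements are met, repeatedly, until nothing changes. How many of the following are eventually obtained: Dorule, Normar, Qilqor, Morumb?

With Yulond, Qilqor is earned (B5).
With Qilqor, Dorule is earned (B4).
Dorule: reached.
No rule produces Normar, and it is not given.
Qilqor: reached.
Morumb would need Normar (B3), but Normar is never earned.
Reached: Dorule and Qilqor — 2 of the 4.

2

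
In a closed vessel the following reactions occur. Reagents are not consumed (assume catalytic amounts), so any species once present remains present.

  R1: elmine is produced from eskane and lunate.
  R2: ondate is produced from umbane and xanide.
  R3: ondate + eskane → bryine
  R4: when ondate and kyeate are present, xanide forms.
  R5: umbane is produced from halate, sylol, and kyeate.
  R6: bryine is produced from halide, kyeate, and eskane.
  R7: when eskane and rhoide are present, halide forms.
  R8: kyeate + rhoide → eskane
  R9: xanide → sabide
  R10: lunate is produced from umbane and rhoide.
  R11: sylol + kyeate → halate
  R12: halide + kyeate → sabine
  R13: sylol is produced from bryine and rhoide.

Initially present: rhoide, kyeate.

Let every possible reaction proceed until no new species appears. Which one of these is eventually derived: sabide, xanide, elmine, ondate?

elmine

kyeate and rhoide present → eskane forms (R8).
eskane and rhoide present → halide forms (R7).
halide, kyeate, and eskane present → bryine forms (R6).
bryine and rhoide present → sylol forms (R13).
sylol and kyeate present → halate forms (R11).
halate, sylol, and kyeate present → umbane forms (R5).
umbane and rhoide present → lunate forms (R10).
eskane and lunate present → elmine forms (R1).
xanide would need ondate and kyeate (R4), but ondate never forms. sabide would need xanide (R9), but xanide never forms. ondate would need umbane and xanide (R2), but xanide never forms.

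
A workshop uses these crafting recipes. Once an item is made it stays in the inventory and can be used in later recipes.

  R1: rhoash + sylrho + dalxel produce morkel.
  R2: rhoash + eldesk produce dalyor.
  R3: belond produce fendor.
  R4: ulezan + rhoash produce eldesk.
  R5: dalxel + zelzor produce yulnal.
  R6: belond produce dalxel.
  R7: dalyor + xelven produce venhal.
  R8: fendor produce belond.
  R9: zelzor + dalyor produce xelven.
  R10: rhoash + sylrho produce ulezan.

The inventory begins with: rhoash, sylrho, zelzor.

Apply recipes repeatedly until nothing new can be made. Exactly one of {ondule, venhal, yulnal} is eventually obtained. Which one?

rhoash + sylrho → ulezan (R10).
Using R4, ulezan and rhoash make eldesk.
Using R2, rhoash and eldesk make dalyor.
Using R9, zelzor and dalyor make xelven.
Using R7, dalyor and xelven make venhal.
yulnal would need dalxel and zelzor (R5), but dalxel is never obtained. No rule produces ondule, and it is not given.

venhal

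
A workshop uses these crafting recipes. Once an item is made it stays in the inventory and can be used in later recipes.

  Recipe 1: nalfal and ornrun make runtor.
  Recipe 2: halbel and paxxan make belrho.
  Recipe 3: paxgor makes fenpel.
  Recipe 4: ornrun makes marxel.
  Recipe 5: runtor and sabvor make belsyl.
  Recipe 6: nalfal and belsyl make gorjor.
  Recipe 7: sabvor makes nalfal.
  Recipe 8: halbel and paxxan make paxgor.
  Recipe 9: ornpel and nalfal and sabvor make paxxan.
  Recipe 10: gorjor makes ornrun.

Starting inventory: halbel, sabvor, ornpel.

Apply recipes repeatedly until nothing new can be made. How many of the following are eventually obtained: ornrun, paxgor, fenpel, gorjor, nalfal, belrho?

4

Using Recipe 7, sabvor makes nalfal.
Using Recipe 9, ornpel, nalfal, and sabvor make paxxan.
Using Recipe 8, halbel and paxxan make paxgor.
halbel and paxxan → belrho (Recipe 2).
Using Recipe 3, paxgor makes fenpel.
ornrun would need gorjor (Recipe 10), but gorjor is never obtained.
paxgor: reached.
fenpel: reached.
gorjor would need nalfal and belsyl (Recipe 6), but belsyl is never obtained.
nalfal: reached.
belrho: reached.
Reached: paxgor, fenpel, nalfal, and belrho — 4 of the 6.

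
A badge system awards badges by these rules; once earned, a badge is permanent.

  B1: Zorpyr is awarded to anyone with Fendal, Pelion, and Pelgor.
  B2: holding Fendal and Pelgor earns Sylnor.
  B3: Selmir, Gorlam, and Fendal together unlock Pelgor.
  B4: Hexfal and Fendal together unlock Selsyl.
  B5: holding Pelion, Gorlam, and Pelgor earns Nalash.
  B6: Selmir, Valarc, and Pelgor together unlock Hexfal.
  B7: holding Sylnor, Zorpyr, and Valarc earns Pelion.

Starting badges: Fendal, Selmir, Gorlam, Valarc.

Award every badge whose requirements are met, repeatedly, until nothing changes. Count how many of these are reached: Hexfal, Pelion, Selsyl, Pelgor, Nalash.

3

With Selmir, Gorlam, and Fendal, Pelgor is earned (B3).
With Selmir, Valarc, and Pelgor, Hexfal is earned (B6).
With Hexfal and Fendal, Selsyl is earned (B4).
Hexfal: reached.
Pelion would need Sylnor, Zorpyr, and Valarc (B7), but Zorpyr is never earned.
Selsyl: reached.
Pelgor: reached.
Nalash would need Pelion, Gorlam, and Pelgor (B5), but Pelion is never earned.
Reached: Hexfal, Selsyl, and Pelgor — 3 of the 5.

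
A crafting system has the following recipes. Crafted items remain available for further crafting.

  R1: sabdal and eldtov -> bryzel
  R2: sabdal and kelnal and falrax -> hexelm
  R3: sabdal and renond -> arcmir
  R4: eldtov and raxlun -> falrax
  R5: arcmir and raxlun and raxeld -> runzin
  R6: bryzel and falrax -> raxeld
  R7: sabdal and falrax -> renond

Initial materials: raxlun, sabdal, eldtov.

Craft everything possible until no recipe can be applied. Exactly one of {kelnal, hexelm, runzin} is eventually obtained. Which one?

runzin

Using R1, sabdal and eldtov make bryzel.
eldtov and raxlun -> falrax (R4).
sabdal and falrax -> renond (R7).
Using R6, bryzel and falrax make raxeld.
sabdal and renond -> arcmir (R3).
arcmir and raxlun and raxeld -> runzin (R5).
hexelm would need sabdal, kelnal, and falrax (R2), but kelnal is never obtained. No rule produces kelnal, and it is not given.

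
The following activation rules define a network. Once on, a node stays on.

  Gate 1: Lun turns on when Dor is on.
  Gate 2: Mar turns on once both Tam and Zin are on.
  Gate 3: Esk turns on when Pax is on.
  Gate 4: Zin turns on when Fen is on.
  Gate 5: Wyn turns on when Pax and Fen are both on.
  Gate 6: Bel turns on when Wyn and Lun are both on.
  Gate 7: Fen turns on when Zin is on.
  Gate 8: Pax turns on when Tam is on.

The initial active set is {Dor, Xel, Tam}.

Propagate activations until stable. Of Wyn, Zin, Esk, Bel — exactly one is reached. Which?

Esk

Tam is on, so Pax turns on (Gate 8).
Pax is on, so Esk turns on (Gate 3).
Wyn would need Pax and Fen (Gate 5), but Fen never turns on. Bel would need Wyn and Lun (Gate 6), but Wyn never turns on. Zin would need Fen (Gate 4), but Fen never turns on.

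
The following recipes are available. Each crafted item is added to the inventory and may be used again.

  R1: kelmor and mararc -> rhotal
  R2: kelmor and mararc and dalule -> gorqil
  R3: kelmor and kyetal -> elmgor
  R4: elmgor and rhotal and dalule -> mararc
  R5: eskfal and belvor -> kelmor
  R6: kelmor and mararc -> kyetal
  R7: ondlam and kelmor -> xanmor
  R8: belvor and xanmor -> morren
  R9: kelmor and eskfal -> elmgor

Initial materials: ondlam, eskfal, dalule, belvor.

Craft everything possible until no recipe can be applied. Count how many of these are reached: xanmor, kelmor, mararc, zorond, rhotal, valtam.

2

eskfal and belvor -> kelmor (R5).
Using R7, ondlam and kelmor make xanmor.
xanmor: reached.
kelmor: reached.
mararc would need elmgor, rhotal, and dalule (R4), but rhotal is never obtained.
No rule produces zorond, and it is not given.
rhotal would need kelmor and mararc (R1), but mararc is never obtained.
No rule produces valtam, and it is not given.
Reached: xanmor and kelmor — 2 of the 6.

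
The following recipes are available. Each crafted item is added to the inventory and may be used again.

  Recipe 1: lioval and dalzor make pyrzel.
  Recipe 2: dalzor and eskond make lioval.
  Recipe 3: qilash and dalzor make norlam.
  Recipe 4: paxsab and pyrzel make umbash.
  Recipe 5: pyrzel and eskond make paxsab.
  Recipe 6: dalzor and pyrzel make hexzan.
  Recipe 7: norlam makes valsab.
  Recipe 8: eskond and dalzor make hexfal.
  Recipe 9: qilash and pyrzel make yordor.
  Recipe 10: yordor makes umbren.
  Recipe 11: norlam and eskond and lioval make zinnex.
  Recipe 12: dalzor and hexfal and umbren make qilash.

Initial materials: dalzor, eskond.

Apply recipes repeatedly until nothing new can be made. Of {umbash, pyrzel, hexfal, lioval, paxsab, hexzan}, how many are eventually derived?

6

Using Recipe 8, eskond and dalzor make hexfal.
Using Recipe 2, dalzor and eskond make lioval.
Using Recipe 1, lioval and dalzor make pyrzel.
pyrzel and eskond → paxsab (Recipe 5).
Using Recipe 6, dalzor and pyrzel make hexzan.
paxsab and pyrzel → umbash (Recipe 4).
umbash: reached.
pyrzel: reached.
hexfal: reached.
lioval: reached.
paxsab: reached.
hexzan: reached.
All 6 are reached.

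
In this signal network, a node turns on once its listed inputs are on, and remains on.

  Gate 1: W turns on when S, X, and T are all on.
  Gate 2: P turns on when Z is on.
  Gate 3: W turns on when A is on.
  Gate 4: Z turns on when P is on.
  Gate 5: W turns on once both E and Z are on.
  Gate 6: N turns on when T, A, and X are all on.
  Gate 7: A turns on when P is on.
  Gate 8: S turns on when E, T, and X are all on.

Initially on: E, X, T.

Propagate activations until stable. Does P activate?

P would need Z (Gate 2), but Z never turns on.

No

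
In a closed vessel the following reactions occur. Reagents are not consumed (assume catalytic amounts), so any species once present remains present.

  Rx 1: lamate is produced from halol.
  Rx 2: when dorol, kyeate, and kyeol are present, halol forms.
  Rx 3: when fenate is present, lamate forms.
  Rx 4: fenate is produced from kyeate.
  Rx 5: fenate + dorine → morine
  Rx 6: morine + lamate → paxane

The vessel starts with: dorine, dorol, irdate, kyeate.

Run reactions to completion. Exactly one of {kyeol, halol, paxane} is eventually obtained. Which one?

kyeate present → fenate forms (Rx 4).
fenate present → lamate forms (Rx 3).
fenate and dorine present → morine forms (Rx 5).
morine and lamate present → paxane forms (Rx 6).
halol would need dorol, kyeate, and kyeol (Rx 2), but kyeol never forms. No rule produces kyeol, and it is not given.

paxane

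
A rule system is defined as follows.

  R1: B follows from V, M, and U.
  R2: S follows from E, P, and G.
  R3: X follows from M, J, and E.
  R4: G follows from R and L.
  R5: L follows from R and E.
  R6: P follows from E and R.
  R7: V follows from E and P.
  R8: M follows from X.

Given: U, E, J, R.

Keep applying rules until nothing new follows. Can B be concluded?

B would need V, M, and U (R1), but M is never established.

No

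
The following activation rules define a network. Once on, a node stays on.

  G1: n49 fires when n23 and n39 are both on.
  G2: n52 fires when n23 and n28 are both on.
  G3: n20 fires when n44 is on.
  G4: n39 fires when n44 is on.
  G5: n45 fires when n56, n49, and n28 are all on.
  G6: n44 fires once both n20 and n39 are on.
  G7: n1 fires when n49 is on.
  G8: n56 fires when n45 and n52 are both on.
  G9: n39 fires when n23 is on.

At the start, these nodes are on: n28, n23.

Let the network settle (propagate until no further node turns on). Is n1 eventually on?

n23 is on, so n39 fires (G9).
G1: n23 and n39 on → n49 on.
n49 is on, so n1 fires (G7).

Yes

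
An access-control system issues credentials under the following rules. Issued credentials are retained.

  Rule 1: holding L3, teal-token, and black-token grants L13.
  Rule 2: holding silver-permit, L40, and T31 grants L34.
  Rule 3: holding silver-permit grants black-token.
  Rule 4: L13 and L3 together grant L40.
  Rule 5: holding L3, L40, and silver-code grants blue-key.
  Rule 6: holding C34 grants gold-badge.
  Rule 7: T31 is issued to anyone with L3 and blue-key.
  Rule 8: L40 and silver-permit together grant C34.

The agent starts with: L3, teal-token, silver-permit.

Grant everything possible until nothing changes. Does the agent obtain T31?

T31 would need L3 and blue-key (Rule 7), but blue-key is never granted.

No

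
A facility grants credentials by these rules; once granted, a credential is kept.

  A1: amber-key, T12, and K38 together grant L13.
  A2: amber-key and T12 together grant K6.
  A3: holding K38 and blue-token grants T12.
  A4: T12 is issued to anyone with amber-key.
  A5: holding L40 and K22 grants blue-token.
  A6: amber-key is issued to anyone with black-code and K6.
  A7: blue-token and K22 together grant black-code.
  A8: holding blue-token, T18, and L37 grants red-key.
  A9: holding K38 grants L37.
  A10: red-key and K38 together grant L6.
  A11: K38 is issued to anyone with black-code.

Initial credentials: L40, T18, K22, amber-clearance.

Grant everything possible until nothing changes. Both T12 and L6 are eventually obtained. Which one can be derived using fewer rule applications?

T12

T12: Holding L40 and K22 grants blue-token (A5). Holding blue-token and K22 grants black-code (A7). Holding black-code grants K38 (A11). Holding K38 and blue-token grants T12 (A3). [4 rule applications]
L6: Holding L40 and K22 grants blue-token (A5). Holding blue-token and K22 grants black-code (A7). Holding black-code grants K38 (A11). Holding K38 grants L37 (A9). Holding blue-token, T18, and L37 grants red-key (A8). Holding red-key and K38 grants L6 (A10). [6 rule applications]
T12 needs fewer.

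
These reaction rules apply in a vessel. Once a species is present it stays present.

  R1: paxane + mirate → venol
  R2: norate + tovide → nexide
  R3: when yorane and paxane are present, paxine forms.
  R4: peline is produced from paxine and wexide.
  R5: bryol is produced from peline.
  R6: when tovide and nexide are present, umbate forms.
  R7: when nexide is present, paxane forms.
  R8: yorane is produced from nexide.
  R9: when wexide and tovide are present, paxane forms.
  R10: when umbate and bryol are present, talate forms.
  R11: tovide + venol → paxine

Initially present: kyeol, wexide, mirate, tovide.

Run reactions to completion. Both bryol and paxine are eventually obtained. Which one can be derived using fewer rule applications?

paxine

paxine: wexide and tovide present → paxane forms (R9). paxane and mirate present → venol forms (R1). tovide and venol present → paxine forms (R11). [3 rule applications]
bryol: wexide and tovide present → paxane forms (R9). paxane and mirate present → venol forms (R1). tovide and venol present → paxine forms (R11). paxine and wexide present → peline forms (R4). peline present → bryol forms (R5). [5 rule applications]
paxine needs fewer.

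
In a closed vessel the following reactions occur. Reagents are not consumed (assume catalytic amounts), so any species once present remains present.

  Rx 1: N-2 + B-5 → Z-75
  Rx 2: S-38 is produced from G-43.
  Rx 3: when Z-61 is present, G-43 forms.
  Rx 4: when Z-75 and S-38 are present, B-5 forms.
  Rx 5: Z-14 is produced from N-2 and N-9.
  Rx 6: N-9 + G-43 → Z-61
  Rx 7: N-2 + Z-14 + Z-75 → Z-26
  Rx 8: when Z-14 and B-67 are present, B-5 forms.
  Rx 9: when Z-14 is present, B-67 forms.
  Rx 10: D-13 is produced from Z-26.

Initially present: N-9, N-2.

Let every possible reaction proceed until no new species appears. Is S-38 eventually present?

S-38 would need G-43 (Rx 2), but G-43 never forms.

No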